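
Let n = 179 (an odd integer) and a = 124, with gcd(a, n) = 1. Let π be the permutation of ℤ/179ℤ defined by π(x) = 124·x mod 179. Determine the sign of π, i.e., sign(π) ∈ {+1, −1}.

+1

Orbit of 59 under x↦124x: [59, 156, 12, 56, 142, 66, 129]… (length divides ord_179(124)).
Cycle lengths of π_124 on ℤ/179ℤ: [89, 89, 1]; 3 cycles in total.
3 cycles on 179: each ℓ→(−1)^(ℓ−1), product (−1)^176 = +1.
Via Zolotarev, sign(π_{124}) = (124|179) = +1.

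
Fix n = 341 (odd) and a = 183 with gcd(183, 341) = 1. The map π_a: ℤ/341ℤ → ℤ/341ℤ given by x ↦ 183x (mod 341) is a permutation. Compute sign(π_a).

-1

Trace 59: π^k(59) = [59, 226, 97, 19, 67, 326, 324] for k=0..6.
Cycle type of π: 30×10 + 15×2 + 10 + 1; total 14 cycles.
n − c = 341 − 14 = 327; sign = (−1)^327 = -1.
Via Zolotarev, sign(π_{183}) = (183|341) = -1.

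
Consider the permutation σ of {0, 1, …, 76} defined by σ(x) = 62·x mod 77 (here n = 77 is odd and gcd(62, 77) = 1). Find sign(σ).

Start at x=76: 76 → 15 → 6 → 64 → 41 → 1 → 62 → … (one orbit).
Cycle type of π: 10×7 + 2×3 + 1; total 11 cycles.
77 − 11 = 66 transpositions; sign(π) = (−1)^66 = +1.

+1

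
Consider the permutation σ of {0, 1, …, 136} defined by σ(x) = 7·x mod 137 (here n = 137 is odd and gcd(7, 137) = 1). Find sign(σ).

Trace 98: π^k(98) = [98, 1, 7, 49, 69, 72, 93] for k=0..6.
The orbit structure of x ↦ 7x mod 137: 3 orbits of sizes [68, 68, 1].
Σ(ℓ_i−1) = 137−3 = 134; sign = (−1)^134 = +1.

+1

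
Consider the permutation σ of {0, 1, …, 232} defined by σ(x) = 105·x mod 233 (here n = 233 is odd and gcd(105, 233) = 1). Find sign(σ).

Start at x=38: 38 → 29 → 16 → 49 → 19 → 131 → 8 → … (one orbit).
Cycle lengths of π_105 on ℤ/233ℤ: [58, 58, 58, 58, 1]; 5 cycles in total.
n − c = 233 − 5 = 228; sign = (−1)^228 = +1.

+1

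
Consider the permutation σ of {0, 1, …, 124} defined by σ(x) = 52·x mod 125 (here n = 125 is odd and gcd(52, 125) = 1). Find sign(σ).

Trace 104: π^k(104) = [104, 33, 91, 107, 64, 78, 56] for k=0..6.
π_52 has 4 disjoint cycles with lengths [100, 20, 4, 1] on {0,…,124}.
4 cycles on 125: each ℓ→(−1)^(ℓ−1), product (−1)^121 = -1.
Via Zolotarev, sign(π_{52}) = (52|125) = -1.

-1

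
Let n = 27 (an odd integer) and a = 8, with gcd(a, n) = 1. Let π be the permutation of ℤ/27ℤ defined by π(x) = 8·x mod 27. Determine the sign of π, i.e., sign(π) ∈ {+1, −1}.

-1

Trace 10: π^k(10) = [10, 26, 19, 17, 1, 8] for k=0..5.
Cycle lengths of π_8 on ℤ/27ℤ: [6, 6, 6, 2, 2, 2, 2, 1]; 8 cycles in total.
27 − 8 = 19 transpositions; sign(π) = (−1)^19 = -1.
The Jacobi symbol (8|27) = -1 (Zolotarev) agrees.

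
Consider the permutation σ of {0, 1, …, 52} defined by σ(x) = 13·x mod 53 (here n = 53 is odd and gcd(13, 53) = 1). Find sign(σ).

+1

Trace 49: π^k(49) = [49, 1, 13, 10, 24, 47, 28] for k=0..6.
Cycle lengths of π_13 on ℤ/53ℤ: [13, 13, 13, 13, 1]; 5 cycles in total.
With 5 cycles on 53 points, sign = (−1)^{53−5} = +1.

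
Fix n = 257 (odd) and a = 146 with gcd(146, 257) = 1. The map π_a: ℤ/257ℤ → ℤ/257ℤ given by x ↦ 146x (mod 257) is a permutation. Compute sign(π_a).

Orbit of 256 under x↦146x: [256, 111, 15, 134, 32, 46, 34]… (length divides ord_257(146)).
Cycle lengths of π_146 on ℤ/257ℤ: [64, 64, 64, 64, 1]; 5 cycles in total.
Σ(ℓ_i−1) = 257−5 = 252; sign = (−1)^252 = +1.
The Jacobi symbol (146|257) = +1 (Zolotarev) agrees.

+1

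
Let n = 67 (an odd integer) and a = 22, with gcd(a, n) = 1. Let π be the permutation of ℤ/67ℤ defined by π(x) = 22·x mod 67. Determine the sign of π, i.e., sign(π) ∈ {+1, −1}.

+1

Trace 59: π^k(59) = [59, 25, 14, 40, 9, 64, 1] for k=0..6.
Cycle lengths of π_22 on ℤ/67ℤ: [11, 11, 11, 11, 11, 11, 1]; 7 cycles in total.
7 cycles on 67: each ℓ→(−1)^(ℓ−1), product (−1)^60 = +1.
Check: (22/67) = +1 by Zolotarev.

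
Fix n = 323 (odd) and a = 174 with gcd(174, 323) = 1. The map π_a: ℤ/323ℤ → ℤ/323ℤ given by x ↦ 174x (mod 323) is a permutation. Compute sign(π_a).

Orbit of 72 under x↦174x: [72, 254, 268, 120, 208, 16, 200]… (length divides ord_323(174)).
Cycle type of π: 36×8 + 18 + 4×4 + 1; total 14 cycles.
With 14 cycles on 323 points, sign = (−1)^{323−14} = -1.
Zolotarev: (174|323) = -1, matching the cycle-count sign.

-1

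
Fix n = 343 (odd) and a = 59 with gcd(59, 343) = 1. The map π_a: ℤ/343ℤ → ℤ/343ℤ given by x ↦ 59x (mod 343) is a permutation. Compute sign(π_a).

-1

Start at x=55: 55 → 158 → 61 → 169 → 24 → 44 → 195 → … (one orbit).
The orbit structure of x ↦ 59x mod 343: 4 orbits of sizes [294, 42, 6, 1].
n − c = 343 − 4 = 339; sign = (−1)^339 = -1.
(59|343)_J = -1 (Zolotarev's lemma cross-check).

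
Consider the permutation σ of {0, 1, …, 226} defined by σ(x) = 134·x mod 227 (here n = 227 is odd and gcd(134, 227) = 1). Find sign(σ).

+1

Start at x=166: 166 → 225 → 186 → 181 → 192 → 77 → 103 → … (one orbit).
Decompose π into cycles: lengths [113, 113, 1] (3 cycles, including the fixed point 0).
Σ(ℓ_i−1) = 227−3 = 224; sign = (−1)^224 = +1.
(134|227)_J = +1 (Zolotarev's lemma cross-check).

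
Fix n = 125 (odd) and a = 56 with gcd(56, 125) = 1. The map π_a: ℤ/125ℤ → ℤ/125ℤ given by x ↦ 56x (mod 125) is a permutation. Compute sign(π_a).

+1

Trace 21: π^k(21) = [21, 51, 106, 61, 41, 46, 76] for k=0..6.
The orbit structure of x ↦ 56x mod 125: 13 orbits of sizes [25, 25, 25, 25, 5, 5, 5, 5, 1, 1, 1, 1, 1].
With 13 cycles on 125 points, sign = (−1)^{125−13} = +1.
(56|125)_J = +1 (Zolotarev's lemma cross-check).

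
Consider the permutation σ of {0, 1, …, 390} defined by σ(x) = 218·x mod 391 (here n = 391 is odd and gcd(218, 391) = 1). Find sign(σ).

Orbit of 352 under x↦218x: [352, 100, 295, 186, 275, 127, 316]… (length divides ord_391(218)).
Decompose π into cycles: lengths [176, 176, 22, 16, 1] (5 cycles, including the fixed point 0).
Σ(ℓ_i−1) = 391−5 = 386; sign = (−1)^386 = +1.

+1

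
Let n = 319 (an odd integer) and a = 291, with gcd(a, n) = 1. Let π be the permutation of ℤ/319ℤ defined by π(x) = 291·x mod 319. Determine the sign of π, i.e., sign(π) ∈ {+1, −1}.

Trace 1: π^k(1) = [1, 291, 146, 59, 262] for k=0..4.
π_291 has 87 disjoint cycles with lengths [5, 5, 5, 5, 5, 5, 5, 5, 5, 5, 5, 5, 5, 5, 5, 5, 5, 5, 5, 5, 5, 5, 5, 5, 5, 5, 5, 5, 5, 5, 5, 5, 5, 5, 5, 5, 5, 5, 5, 5, 5, 5, 5, 5, 5, 5, 5, 5, 5, 5, 5, 5, 5, 5, 5, 5, 5, 5, 1, 1, 1, 1, 1, 1, 1, 1, 1, 1, 1, 1, 1, 1, 1, 1, 1, 1, 1, 1, 1, 1, 1, 1, 1, 1, 1, 1, 1] on {0,…,318}.
319 − 87 = 232 transpositions; sign(π) = (−1)^232 = +1.
Zolotarev: (291|319) = +1, matching the cycle-count sign.

+1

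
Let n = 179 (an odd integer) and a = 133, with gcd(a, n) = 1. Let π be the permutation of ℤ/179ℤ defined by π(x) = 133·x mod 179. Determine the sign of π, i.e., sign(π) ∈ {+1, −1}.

Orbit of 159 under x↦133x: [159, 25, 103, 95, 105, 3, 41]… (length divides ord_179(133)).
Cycle type of π: 178 + 1; total 2 cycles.
sign(π) = (−1)^{n − #cycles} = (−1)^{179−2} = (−1)^177 = -1.

-1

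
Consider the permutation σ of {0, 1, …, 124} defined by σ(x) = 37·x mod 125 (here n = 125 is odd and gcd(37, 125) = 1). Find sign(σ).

Start at x=98: 98 → 1 → 37 → 119 → 28 → 36 → 82 → … (one orbit).
Decompose π into cycles: lengths [100, 20, 4, 1] (4 cycles, including the fixed point 0).
sign(π) = (−1)^{n − #cycles} = (−1)^{125−4} = (−1)^121 = -1.
Via Zolotarev, sign(π_{37}) = (37|125) = -1.

-1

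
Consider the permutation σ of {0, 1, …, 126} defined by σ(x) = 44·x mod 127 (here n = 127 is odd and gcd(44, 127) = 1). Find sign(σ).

Start at x=25: 25 → 84 → 13 → 64 → 22 → 79 → 47 → … (one orbit).
3 cycles of lengths [63, 63, 1].
With 3 cycles on 127 points, sign = (−1)^{127−3} = +1.
Via Zolotarev, sign(π_{44}) = (44|127) = +1.

+1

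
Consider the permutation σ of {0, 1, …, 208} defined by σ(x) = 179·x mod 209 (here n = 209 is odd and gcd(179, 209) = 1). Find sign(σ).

Start at x=126: 126 → 191 → 122 → 102 → 75 → 49 → 202 → … (one orbit).
Cycle lengths of π_179 on ℤ/209ℤ: [30, 30, 30, 30, 30, 30, 6, 6, 6, 5, 5, 1]; 12 cycles in total.
n − c = 209 − 12 = 197; sign = (−1)^197 = -1.

-1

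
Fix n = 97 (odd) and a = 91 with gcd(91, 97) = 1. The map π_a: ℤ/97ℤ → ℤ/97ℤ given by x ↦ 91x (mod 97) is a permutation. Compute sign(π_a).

Start at x=75: 75 → 35 → 81 → 96 → 6 → 61 → 22 → … (one orbit).
π_91 has 9 disjoint cycles with lengths [12, 12, 12, 12, 12, 12, 12, 12, 1] on {0,…,96}.
With 9 cycles on 97 points, sign = (−1)^{97−9} = +1.
(91|97)_J = +1 (Zolotarev's lemma cross-check).

+1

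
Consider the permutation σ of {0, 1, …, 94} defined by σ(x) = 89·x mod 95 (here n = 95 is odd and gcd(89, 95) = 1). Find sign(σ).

Start at x=26: 26 → 34 → 81 → 84 → 66 → 79 → 1 → … (one orbit).
8 cycles of lengths [18, 18, 18, 18, 18, 2, 2, 1].
95 − 8 = 87 transpositions; sign(π) = (−1)^87 = -1.

-1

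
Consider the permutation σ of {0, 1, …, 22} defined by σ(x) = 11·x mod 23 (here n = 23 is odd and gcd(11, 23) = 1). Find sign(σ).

-1

Trace 22: π^k(22) = [22, 12, 17, 3, 10, 18, 14] for k=0..6.
The orbit structure of x ↦ 11x mod 23: 2 orbits of sizes [22, 1].
2 cycles on 23: each ℓ→(−1)^(ℓ−1), product (−1)^21 = -1.
Via Zolotarev, sign(π_{11}) = (11|23) = -1.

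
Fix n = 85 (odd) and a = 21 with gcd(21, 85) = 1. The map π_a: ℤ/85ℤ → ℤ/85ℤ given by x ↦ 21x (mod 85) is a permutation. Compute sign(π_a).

+1

Trace 1: π^k(1) = [1, 21, 16, 81] for k=0..3.
The orbit structure of x ↦ 21x mod 85: 25 orbits of sizes [4, 4, 4, 4, 4, 4, 4, 4, 4, 4, 4, 4, 4, 4, 4, 4, 4, 4, 4, 4, 1, 1, 1, 1, 1].
85 − 25 = 60 transpositions; sign(π) = (−1)^60 = +1.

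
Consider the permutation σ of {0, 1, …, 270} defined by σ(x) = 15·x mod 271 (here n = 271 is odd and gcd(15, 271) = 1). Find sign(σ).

-1

Start at x=213: 213 → 214 → 229 → 183 → 35 → 254 → 16 → … (one orbit).
Cycle lengths of π_15 on ℤ/271ℤ: [270, 1]; 2 cycles in total.
271 − 2 = 269 transpositions; sign(π) = (−1)^269 = -1.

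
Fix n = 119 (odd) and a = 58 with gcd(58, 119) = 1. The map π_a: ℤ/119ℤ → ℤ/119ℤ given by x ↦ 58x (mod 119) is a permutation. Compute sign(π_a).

-1

Start at x=50: 50 → 44 → 53 → 99 → 30 → 74 → 8 → … (one orbit).
Cycle type of π: 48×2 + 16 + 3×2 + 1; total 6 cycles.
With 6 cycles on 119 points, sign = (−1)^{119−6} = -1.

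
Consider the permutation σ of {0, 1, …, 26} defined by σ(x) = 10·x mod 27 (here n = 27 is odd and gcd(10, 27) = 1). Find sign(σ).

Orbit of 1 under x↦10x: [1, 10, 19]… (length divides ord_27(10)).
Cycle lengths of π_10 on ℤ/27ℤ: [3, 3, 3, 3, 3, 3, 1, 1, 1, 1, 1, 1, 1, 1, 1]; 15 cycles in total.
27 − 15 = 12 transpositions; sign(π) = (−1)^12 = +1.
Check: (10/27) = +1 by Zolotarev.

+1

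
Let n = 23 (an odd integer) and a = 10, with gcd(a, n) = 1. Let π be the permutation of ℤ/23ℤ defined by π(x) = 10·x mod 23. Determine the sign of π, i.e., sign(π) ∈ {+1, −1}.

-1

Start at x=11: 11 → 18 → 19 → 6 → 14 → 2 → 20 → … (one orbit).
Cycle type of π: 22 + 1; total 2 cycles.
Σ(ℓ_i−1) = 23−2 = 21; sign = (−1)^21 = -1.
Check: (10/23) = -1 by Zolotarev.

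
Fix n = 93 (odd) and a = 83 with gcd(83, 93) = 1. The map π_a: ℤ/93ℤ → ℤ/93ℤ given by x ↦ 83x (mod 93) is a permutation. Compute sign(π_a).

+1

Trace 1: π^k(1) = [1, 83, 7, 23, 49, 68, 64] for k=0..6.
5 cycles of lengths [30, 30, 30, 2, 1].
5 cycles on 93: each ℓ→(−1)^(ℓ−1), product (−1)^88 = +1.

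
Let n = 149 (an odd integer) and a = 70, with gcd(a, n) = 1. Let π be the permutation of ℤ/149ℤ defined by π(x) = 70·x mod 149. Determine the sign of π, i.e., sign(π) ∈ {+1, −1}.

Trace 23: π^k(23) = [23, 120, 56, 46, 91, 112, 92] for k=0..6.
Cycle type of π: 148 + 1; total 2 cycles.
With 2 cycles on 149 points, sign = (−1)^{149−2} = -1.
Via Zolotarev, sign(π_{70}) = (70|149) = -1.

-1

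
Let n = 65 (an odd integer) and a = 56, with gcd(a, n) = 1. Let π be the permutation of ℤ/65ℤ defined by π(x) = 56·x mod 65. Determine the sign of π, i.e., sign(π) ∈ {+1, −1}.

Orbit of 61 under x↦56x: [61, 36, 1, 56, 16, 51]… (length divides ord_65(56)).
The orbit structure of x ↦ 56x mod 65: 15 orbits of sizes [6, 6, 6, 6, 6, 6, 6, 6, 6, 6, 1, 1, 1, 1, 1].
With 15 cycles on 65 points, sign = (−1)^{65−15} = +1.

+1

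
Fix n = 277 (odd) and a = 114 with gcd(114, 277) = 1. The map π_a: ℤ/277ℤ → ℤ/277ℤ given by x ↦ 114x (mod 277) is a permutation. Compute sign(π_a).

Start at x=265: 265 → 17 → 276 → 163 → 23 → 129 → 25 → … (one orbit).
π_114 has 2 disjoint cycles with lengths [276, 1] on {0,…,276}.
2 cycles on 277: each ℓ→(−1)^(ℓ−1), product (−1)^275 = -1.
The Jacobi symbol (114|277) = -1 (Zolotarev) agrees.

-1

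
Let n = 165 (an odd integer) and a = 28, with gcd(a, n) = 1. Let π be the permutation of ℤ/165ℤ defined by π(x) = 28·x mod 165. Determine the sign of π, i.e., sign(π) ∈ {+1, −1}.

+1

Trace 52: π^k(52) = [52, 136, 13, 34, 127, 91, 73] for k=0..6.
Cycle type of π: 20×6 + 10×3 + 4×3 + 1×3; total 15 cycles.
sign(π) = (−1)^{n − #cycles} = (−1)^{165−15} = (−1)^150 = +1.
Zolotarev: (28|165) = +1, matching the cycle-count sign.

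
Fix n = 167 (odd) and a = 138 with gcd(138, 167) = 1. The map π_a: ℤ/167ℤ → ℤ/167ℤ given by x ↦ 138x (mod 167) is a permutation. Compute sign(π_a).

Orbit of 90 under x↦138x: [90, 62, 39, 38, 67, 61, 68]… (length divides ord_167(138)).
The orbit structure of x ↦ 138x mod 167: 2 orbits of sizes [166, 1].
With 2 cycles on 167 points, sign = (−1)^{167−2} = -1.

-1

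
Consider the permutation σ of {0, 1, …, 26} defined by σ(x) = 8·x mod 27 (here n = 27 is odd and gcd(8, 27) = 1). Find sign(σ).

-1

Start at x=26: 26 → 19 → 17 → 1 → 8 → 10 → 26 (one orbit).
π_8 has 8 disjoint cycles with lengths [6, 6, 6, 2, 2, 2, 2, 1] on {0,…,26}.
sign(π) = (−1)^{n − #cycles} = (−1)^{27−8} = (−1)^19 = -1.
(8|27)_J = -1 (Zolotarev's lemma cross-check).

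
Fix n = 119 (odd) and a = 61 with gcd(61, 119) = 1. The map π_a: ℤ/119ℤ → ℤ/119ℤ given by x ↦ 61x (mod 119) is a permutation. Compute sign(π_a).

+1

Start at x=36: 36 → 54 → 81 → 62 → 93 → 80 → 1 → … (one orbit).
The orbit structure of x ↦ 61x mod 119: 5 orbits of sizes [48, 48, 16, 6, 1].
119 − 5 = 114 transpositions; sign(π) = (−1)^114 = +1.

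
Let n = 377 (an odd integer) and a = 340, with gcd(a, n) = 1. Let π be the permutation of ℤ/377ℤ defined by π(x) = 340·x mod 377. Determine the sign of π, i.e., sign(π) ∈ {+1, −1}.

Orbit of 189 under x↦340x: [189, 170, 119, 121, 47, 146, 253]… (length divides ord_377(340)).
7 cycles of lengths [84, 84, 84, 84, 28, 12, 1].
n − c = 377 − 7 = 370; sign = (−1)^370 = +1.

+1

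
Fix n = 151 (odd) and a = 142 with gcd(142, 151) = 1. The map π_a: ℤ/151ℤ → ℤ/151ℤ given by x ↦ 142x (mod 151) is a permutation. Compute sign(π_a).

Trace 28: π^k(28) = [28, 50, 3, 124, 92, 78, 53] for k=0..6.
4 cycles of lengths [50, 50, 50, 1].
Σ(ℓ_i−1) = 151−4 = 147; sign = (−1)^147 = -1.
The Jacobi symbol (142|151) = -1 (Zolotarev) agrees.

-1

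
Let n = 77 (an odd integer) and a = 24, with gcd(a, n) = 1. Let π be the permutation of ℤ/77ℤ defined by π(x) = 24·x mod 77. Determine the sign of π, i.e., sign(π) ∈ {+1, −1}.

+1

Orbit of 61 under x↦24x: [61, 1, 24, 37, 41, 60, 54]… (length divides ord_77(24)).
Cycle lengths of π_24 on ℤ/77ℤ: [30, 30, 10, 6, 1]; 5 cycles in total.
Σ(ℓ_i−1) = 77−5 = 72; sign = (−1)^72 = +1.
Via Zolotarev, sign(π_{24}) = (24|77) = +1.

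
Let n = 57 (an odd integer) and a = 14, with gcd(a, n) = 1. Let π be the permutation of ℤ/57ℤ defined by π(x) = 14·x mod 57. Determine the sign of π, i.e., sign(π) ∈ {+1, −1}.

+1

Orbit of 2 under x↦14x: [2, 28, 50, 16, 53, 1, 14]… (length divides ord_57(14)).
Cycle lengths of π_14 on ℤ/57ℤ: [18, 18, 18, 2, 1]; 5 cycles in total.
n − c = 57 − 5 = 52; sign = (−1)^52 = +1.
Via Zolotarev, sign(π_{14}) = (14|57) = +1.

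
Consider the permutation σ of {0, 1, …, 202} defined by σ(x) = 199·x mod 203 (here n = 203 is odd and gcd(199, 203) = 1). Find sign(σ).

-1

Trace 36: π^k(36) = [36, 59, 170, 132, 81, 82, 78] for k=0..6.
Decompose π into cycles: lengths [42, 42, 42, 42, 7, 7, 7, 7, 6, 1] (10 cycles, including the fixed point 0).
With 10 cycles on 203 points, sign = (−1)^{203−10} = -1.
(199|203)_J = -1 (Zolotarev's lemma cross-check).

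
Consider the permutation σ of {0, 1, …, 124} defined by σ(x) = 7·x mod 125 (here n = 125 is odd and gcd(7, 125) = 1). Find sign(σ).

Trace 57: π^k(57) = [57, 24, 43, 51, 107, 124, 118] for k=0..6.
π_7 has 12 disjoint cycles with lengths [20, 20, 20, 20, 20, 4, 4, 4, 4, 4, 4, 1] on {0,…,124}.
12 cycles on 125: each ℓ→(−1)^(ℓ−1), product (−1)^113 = -1.

-1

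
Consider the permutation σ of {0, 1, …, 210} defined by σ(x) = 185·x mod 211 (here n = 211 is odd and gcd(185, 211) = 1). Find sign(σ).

Trace 179: π^k(179) = [179, 199, 101, 117, 123, 178, 14] for k=0..6.
Cycle type of π: 21×10 + 1; total 11 cycles.
Σ(ℓ_i−1) = 211−11 = 200; sign = (−1)^200 = +1.
(185|211)_J = +1 (Zolotarev's lemma cross-check).

+1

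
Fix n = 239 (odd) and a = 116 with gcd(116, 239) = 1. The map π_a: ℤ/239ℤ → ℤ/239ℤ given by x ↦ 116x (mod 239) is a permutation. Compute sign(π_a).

+1

Start at x=201: 201 → 133 → 132 → 16 → 183 → 196 → 31 → … (one orbit).
Decompose π into cycles: lengths [119, 119, 1] (3 cycles, including the fixed point 0).
239 − 3 = 236 transpositions; sign(π) = (−1)^236 = +1.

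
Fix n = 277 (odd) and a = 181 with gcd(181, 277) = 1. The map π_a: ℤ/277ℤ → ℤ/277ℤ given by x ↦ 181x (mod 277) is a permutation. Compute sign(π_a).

Start at x=106: 106 → 73 → 194 → 212 → 146 → 111 → 147 → … (one orbit).
The orbit structure of x ↦ 181x mod 277: 2 orbits of sizes [276, 1].
277 − 2 = 275 transpositions; sign(π) = (−1)^275 = -1.

-1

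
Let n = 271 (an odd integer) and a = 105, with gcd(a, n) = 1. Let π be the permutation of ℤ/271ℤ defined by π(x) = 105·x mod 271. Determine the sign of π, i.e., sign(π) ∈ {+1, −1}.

-1

Start at x=263: 263 → 244 → 146 → 154 → 181 → 35 → 152 → … (one orbit).
Cycle type of π: 90×3 + 1; total 4 cycles.
271 − 4 = 267 transpositions; sign(π) = (−1)^267 = -1.
Check: (105/271) = -1 by Zolotarev.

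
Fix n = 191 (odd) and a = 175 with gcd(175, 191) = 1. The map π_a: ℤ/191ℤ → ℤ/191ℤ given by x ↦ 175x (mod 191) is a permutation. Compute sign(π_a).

-1

Trace 159: π^k(159) = [159, 130, 21, 46, 28, 125, 101] for k=0..6.
Cycle lengths of π_175 on ℤ/191ℤ: [190, 1]; 2 cycles in total.
2 cycles on 191: each ℓ→(−1)^(ℓ−1), product (−1)^189 = -1.
Zolotarev: (175|191) = -1, matching the cycle-count sign.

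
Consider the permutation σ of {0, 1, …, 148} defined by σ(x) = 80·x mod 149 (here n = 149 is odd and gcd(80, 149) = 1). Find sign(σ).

Orbit of 25 under x↦80x: [25, 63, 123, 6, 33, 107, 67]… (length divides ord_149(80)).
Cycle lengths of π_80 on ℤ/149ℤ: [37, 37, 37, 37, 1]; 5 cycles in total.
With 5 cycles on 149 points, sign = (−1)^{149−5} = +1.
Zolotarev: (80|149) = +1, matching the cycle-count sign.

+1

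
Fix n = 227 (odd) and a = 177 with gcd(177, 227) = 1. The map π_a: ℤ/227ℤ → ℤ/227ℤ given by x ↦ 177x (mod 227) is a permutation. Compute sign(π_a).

+1

Orbit of 30 under x↦177x: [30, 89, 90, 40, 43, 120, 129]… (length divides ord_227(177)).
3 cycles of lengths [113, 113, 1].
With 3 cycles on 227 points, sign = (−1)^{227−3} = +1.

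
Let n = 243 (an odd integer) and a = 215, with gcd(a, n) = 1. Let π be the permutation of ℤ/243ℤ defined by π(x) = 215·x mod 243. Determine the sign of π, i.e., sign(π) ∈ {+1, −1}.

Start at x=136: 136 → 80 → 190 → 26 → 1 → 215 → 55 → … (one orbit).
Cycle type of π: 18×9 + 6×9 + 2×13 + 1; total 32 cycles.
Σ(ℓ_i−1) = 243−32 = 211; sign = (−1)^211 = -1.
(215|243)_J = -1 (Zolotarev's lemma cross-check).

-1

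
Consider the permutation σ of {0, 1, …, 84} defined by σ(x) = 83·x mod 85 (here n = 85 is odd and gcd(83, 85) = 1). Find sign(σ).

-1

Trace 4: π^k(4) = [4, 77, 16, 53, 64, 42, 1] for k=0..6.
π_83 has 12 disjoint cycles with lengths [8, 8, 8, 8, 8, 8, 8, 8, 8, 8, 4, 1] on {0,…,84}.
sign(π) = (−1)^{n − #cycles} = (−1)^{85−12} = (−1)^73 = -1.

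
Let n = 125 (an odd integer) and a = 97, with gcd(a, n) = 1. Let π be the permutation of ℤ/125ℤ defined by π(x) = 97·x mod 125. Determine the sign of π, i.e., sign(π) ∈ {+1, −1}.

Orbit of 2 under x↦97x: [2, 69, 68, 96, 62, 14, 108]… (length divides ord_125(97)).
Cycle type of π: 100 + 20 + 4 + 1; total 4 cycles.
Σ(ℓ_i−1) = 125−4 = 121; sign = (−1)^121 = -1.
Zolotarev: (97|125) = -1, matching the cycle-count sign.

-1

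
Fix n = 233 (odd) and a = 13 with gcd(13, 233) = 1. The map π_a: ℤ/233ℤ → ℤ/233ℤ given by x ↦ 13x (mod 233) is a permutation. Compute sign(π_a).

+1

Trace 141: π^k(141) = [141, 202, 63, 120, 162, 9, 117] for k=0..6.
The orbit structure of x ↦ 13x mod 233: 3 orbits of sizes [116, 116, 1].
n − c = 233 − 3 = 230; sign = (−1)^230 = +1.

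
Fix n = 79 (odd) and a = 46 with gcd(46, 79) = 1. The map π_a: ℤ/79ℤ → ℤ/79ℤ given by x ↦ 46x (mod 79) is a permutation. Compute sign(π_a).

+1

Start at x=62: 62 → 8 → 52 → 22 → 64 → 21 → 18 → … (one orbit).
π_46 has 7 disjoint cycles with lengths [13, 13, 13, 13, 13, 13, 1] on {0,…,78}.
Σ(ℓ_i−1) = 79−7 = 72; sign = (−1)^72 = +1.
(46|79)_J = +1 (Zolotarev's lemma cross-check).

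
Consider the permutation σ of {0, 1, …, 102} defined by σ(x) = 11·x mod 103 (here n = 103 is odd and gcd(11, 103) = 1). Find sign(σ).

Orbit of 89 under x↦11x: [89, 52, 57, 9, 99, 59, 31]… (length divides ord_103(11)).
Cycle lengths of π_11 on ℤ/103ℤ: [102, 1]; 2 cycles in total.
2 cycles on 103: each ℓ→(−1)^(ℓ−1), product (−1)^101 = -1.
Zolotarev: (11|103) = -1, matching the cycle-count sign.

-1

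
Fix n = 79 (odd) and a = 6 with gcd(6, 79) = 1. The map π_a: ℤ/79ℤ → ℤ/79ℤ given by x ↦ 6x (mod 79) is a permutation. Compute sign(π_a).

Orbit of 48 under x↦6x: [48, 51, 69, 19, 35, 52, 75]… (length divides ord_79(6)).
The orbit structure of x ↦ 6x mod 79: 2 orbits of sizes [78, 1].
Σ(ℓ_i−1) = 79−2 = 77; sign = (−1)^77 = -1.

-1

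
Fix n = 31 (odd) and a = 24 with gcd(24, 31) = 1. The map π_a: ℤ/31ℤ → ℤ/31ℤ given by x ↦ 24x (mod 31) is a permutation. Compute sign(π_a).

-1

Trace 7: π^k(7) = [7, 13, 2, 17, 5, 27, 28] for k=0..6.
π_24 has 2 disjoint cycles with lengths [30, 1] on {0,…,30}.
Σ(ℓ_i−1) = 31−2 = 29; sign = (−1)^29 = -1.
Check: (24/31) = -1 by Zolotarev.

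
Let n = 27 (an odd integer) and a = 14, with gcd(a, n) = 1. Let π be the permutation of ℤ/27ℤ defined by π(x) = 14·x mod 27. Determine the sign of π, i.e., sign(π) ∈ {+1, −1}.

Start at x=10: 10 → 5 → 16 → 8 → 4 → 2 → 1 → … (one orbit).
Cycle type of π: 18 + 6 + 2 + 1; total 4 cycles.
27 − 4 = 23 transpositions; sign(π) = (−1)^23 = -1.
(14|27)_J = -1 (Zolotarev's lemma cross-check).

-1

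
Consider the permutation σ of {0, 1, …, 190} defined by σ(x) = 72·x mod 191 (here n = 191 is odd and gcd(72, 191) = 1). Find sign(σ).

Orbit of 149 under x↦72x: [149, 32, 12, 100, 133, 26, 153]… (length divides ord_191(72)).
3 cycles of lengths [95, 95, 1].
191 − 3 = 188 transpositions; sign(π) = (−1)^188 = +1.
Zolotarev: (72|191) = +1, matching the cycle-count sign.

+1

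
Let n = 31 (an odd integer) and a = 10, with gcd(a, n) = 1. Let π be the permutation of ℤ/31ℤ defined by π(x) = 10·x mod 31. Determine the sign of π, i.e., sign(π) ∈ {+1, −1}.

+1

Orbit of 8 under x↦10x: [8, 18, 25, 2, 20, 14, 16]… (length divides ord_31(10)).
π_10 has 3 disjoint cycles with lengths [15, 15, 1] on {0,…,30}.
3 cycles on 31: each ℓ→(−1)^(ℓ−1), product (−1)^28 = +1.
(10|31)_J = +1 (Zolotarev's lemma cross-check).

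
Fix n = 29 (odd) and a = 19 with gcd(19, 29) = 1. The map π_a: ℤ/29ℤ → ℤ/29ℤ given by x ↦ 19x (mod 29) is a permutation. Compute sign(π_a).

-1

Trace 23: π^k(23) = [23, 2, 9, 26, 1, 19, 13] for k=0..6.
π_19 has 2 disjoint cycles with lengths [28, 1] on {0,…,28}.
sign(π) = (−1)^{n − #cycles} = (−1)^{29−2} = (−1)^27 = -1.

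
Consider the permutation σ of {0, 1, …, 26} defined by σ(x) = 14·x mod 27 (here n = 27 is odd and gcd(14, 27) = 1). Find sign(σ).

-1

Orbit of 5 under x↦14x: [5, 16, 8, 4, 2, 1, 14]… (length divides ord_27(14)).
Decompose π into cycles: lengths [18, 6, 2, 1] (4 cycles, including the fixed point 0).
With 4 cycles on 27 points, sign = (−1)^{27−4} = -1.
The Jacobi symbol (14|27) = -1 (Zolotarev) agrees.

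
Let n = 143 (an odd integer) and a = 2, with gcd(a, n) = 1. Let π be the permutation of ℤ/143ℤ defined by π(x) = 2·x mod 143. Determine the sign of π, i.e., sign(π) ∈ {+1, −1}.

Trace 18: π^k(18) = [18, 36, 72, 1, 2, 4, 8] for k=0..6.
π_2 has 5 disjoint cycles with lengths [60, 60, 12, 10, 1] on {0,…,142}.
With 5 cycles on 143 points, sign = (−1)^{143−5} = +1.
Zolotarev: (2|143) = +1, matching the cycle-count sign.

+1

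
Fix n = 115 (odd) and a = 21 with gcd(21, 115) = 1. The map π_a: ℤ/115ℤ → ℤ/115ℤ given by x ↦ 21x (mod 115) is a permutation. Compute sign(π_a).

-1

Trace 86: π^k(86) = [86, 81, 91, 71, 111, 31, 76] for k=0..6.
π_21 has 10 disjoint cycles with lengths [22, 22, 22, 22, 22, 1, 1, 1, 1, 1] on {0,…,114}.
10 cycles on 115: each ℓ→(−1)^(ℓ−1), product (−1)^105 = -1.
(21|115)_J = -1 (Zolotarev's lemma cross-check).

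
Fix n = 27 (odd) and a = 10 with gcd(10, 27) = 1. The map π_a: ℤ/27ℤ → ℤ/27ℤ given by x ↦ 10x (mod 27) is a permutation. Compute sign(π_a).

Trace 10: π^k(10) = [10, 19, 1] for k=0..2.
15 cycles of lengths [3, 3, 3, 3, 3, 3, 1, 1, 1, 1, 1, 1, 1, 1, 1].
15 cycles on 27: each ℓ→(−1)^(ℓ−1), product (−1)^12 = +1.

+1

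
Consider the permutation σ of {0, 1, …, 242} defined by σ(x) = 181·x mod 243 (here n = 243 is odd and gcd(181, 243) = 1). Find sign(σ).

+1

Start at x=190: 190 → 127 → 145 → 1 → 181 → 199 → 55 → … (one orbit).
Cycle lengths of π_181 on ℤ/243ℤ: [27, 27, 27, 27, 27, 27, 9, 9, 9, 9, 9, 9, 3, 3, 3, 3, 3, 3, 1, 1, 1, 1, 1, 1, 1, 1, 1]; 27 cycles in total.
With 27 cycles on 243 points, sign = (−1)^{243−27} = +1.
Via Zolotarev, sign(π_{181}) = (181|243) = +1.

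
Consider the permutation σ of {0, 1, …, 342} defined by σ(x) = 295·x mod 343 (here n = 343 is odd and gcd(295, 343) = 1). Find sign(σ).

+1

Start at x=148: 148 → 99 → 50 → 1 → 295 → 246 → 197 → 148 (one orbit).
Cycle lengths of π_295 on ℤ/343ℤ: [7, 7, 7, 7, 7, 7, 7, 7, 7, 7, 7, 7, 7, 7, 7, 7, 7, 7, 7, 7, 7, 7, 7, 7, 7, 7, 7, 7, 7, 7, 7, 7, 7, 7, 7, 7, 7, 7, 7, 7, 7, 7, 1, 1, 1, 1, 1, 1, 1, 1, 1, 1, 1, 1, 1, 1, 1, 1, 1, 1, 1, 1, 1, 1, 1, 1, 1, 1, 1, 1, 1, 1, 1, 1, 1, 1, 1, 1, 1, 1, 1, 1, 1, 1, 1, 1, 1, 1, 1, 1, 1]; 91 cycles in total.
n − c = 343 − 91 = 252; sign = (−1)^252 = +1.
Via Zolotarev, sign(π_{295}) = (295|343) = +1.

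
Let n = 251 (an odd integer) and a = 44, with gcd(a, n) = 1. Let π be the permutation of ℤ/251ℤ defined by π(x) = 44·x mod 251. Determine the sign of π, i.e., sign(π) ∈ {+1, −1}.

Orbit of 119 under x↦44x: [119, 216, 217, 10, 189, 33, 197]… (length divides ord_251(44)).
The orbit structure of x ↦ 44x mod 251: 2 orbits of sizes [250, 1].
Σ(ℓ_i−1) = 251−2 = 249; sign = (−1)^249 = -1.
Check: (44/251) = -1 by Zolotarev.

-1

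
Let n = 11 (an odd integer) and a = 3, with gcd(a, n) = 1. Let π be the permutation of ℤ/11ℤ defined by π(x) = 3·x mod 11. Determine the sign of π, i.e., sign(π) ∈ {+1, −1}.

+1

Orbit of 9 under x↦3x: [9, 5, 4, 1, 3]… (length divides ord_11(3)).
Cycle type of π: 5×2 + 1; total 3 cycles.
11 − 3 = 8 transpositions; sign(π) = (−1)^8 = +1.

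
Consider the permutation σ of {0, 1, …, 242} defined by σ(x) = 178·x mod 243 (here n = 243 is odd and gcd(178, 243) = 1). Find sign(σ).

+1

Trace 19: π^k(19) = [19, 223, 85, 64, 214, 184, 190] for k=0..6.
11 cycles of lengths [81, 81, 27, 27, 9, 9, 3, 3, 1, 1, 1].
With 11 cycles on 243 points, sign = (−1)^{243−11} = +1.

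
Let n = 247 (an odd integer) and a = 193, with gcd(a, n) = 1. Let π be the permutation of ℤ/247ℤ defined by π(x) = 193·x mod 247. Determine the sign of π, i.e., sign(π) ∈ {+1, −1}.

Trace 18: π^k(18) = [18, 16, 124, 220, 223, 61, 164] for k=0..6.
Decompose π into cycles: lengths [36, 36, 36, 36, 36, 36, 18, 12, 1] (9 cycles, including the fixed point 0).
With 9 cycles on 247 points, sign = (−1)^{247−9} = +1.

+1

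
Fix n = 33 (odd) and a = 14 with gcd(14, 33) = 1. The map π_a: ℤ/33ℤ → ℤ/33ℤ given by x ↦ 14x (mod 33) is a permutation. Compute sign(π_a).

Trace 4: π^k(4) = [4, 23, 25, 20, 16, 26, 1] for k=0..6.
π_14 has 6 disjoint cycles with lengths [10, 10, 5, 5, 2, 1] on {0,…,32}.
6 cycles on 33: each ℓ→(−1)^(ℓ−1), product (−1)^27 = -1.
Zolotarev: (14|33) = -1, matching the cycle-count sign.

-1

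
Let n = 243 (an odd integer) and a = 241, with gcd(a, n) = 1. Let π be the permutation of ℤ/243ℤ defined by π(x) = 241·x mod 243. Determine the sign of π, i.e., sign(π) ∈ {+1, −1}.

Orbit of 1 under x↦241x: [1, 241, 4, 235, 16, 211, 64]… (length divides ord_243(241)).
The orbit structure of x ↦ 241x mod 243: 11 orbits of sizes [81, 81, 27, 27, 9, 9, 3, 3, 1, 1, 1].
n − c = 243 − 11 = 232; sign = (−1)^232 = +1.
Check: (241/243) = +1 by Zolotarev.

+1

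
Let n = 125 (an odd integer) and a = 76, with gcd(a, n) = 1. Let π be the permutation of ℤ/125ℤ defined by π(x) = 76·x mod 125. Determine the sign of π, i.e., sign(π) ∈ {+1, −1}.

Trace 1: π^k(1) = [1, 76, 26, 101, 51] for k=0..4.
Cycle lengths of π_76 on ℤ/125ℤ: [5, 5, 5, 5, 5, 5, 5, 5, 5, 5, 5, 5, 5, 5, 5, 5, 5, 5, 5, 5, 1, 1, 1, 1, 1, 1, 1, 1, 1, 1, 1, 1, 1, 1, 1, 1, 1, 1, 1, 1, 1, 1, 1, 1, 1]; 45 cycles in total.
sign(π) = (−1)^{n − #cycles} = (−1)^{125−45} = (−1)^80 = +1.
Via Zolotarev, sign(π_{76}) = (76|125) = +1.

+1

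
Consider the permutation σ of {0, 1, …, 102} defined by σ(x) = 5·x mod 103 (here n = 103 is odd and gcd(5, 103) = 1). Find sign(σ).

Start at x=33: 33 → 62 → 1 → 5 → 25 → 22 → 7 → … (one orbit).
Decompose π into cycles: lengths [102, 1] (2 cycles, including the fixed point 0).
sign(π) = (−1)^{n − #cycles} = (−1)^{103−2} = (−1)^101 = -1.
The Jacobi symbol (5|103) = -1 (Zolotarev) agrees.

-1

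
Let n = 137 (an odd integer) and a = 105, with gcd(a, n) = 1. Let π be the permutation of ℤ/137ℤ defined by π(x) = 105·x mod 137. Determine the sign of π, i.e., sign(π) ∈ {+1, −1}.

+1

Orbit of 65 under x↦105x: [65, 112, 115, 19, 77, 2, 73]… (length divides ord_137(105)).
Cycle lengths of π_105 on ℤ/137ℤ: [68, 68, 1]; 3 cycles in total.
137 − 3 = 134 transpositions; sign(π) = (−1)^134 = +1.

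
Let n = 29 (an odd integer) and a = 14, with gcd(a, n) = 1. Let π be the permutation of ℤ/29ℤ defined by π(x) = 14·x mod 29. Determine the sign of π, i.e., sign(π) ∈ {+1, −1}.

Orbit of 7 under x↦14x: [7, 11, 9, 10, 24, 17, 6]… (length divides ord_29(14)).
Decompose π into cycles: lengths [28, 1] (2 cycles, including the fixed point 0).
Σ(ℓ_i−1) = 29−2 = 27; sign = (−1)^27 = -1.
Check: (14/29) = -1 by Zolotarev.

-1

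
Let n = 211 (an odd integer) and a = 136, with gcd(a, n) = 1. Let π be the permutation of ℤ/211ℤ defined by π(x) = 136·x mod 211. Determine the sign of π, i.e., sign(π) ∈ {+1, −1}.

+1

Orbit of 183 under x↦136x: [183, 201, 117, 87, 16, 66, 114]… (length divides ord_211(136)).
Decompose π into cycles: lengths [105, 105, 1] (3 cycles, including the fixed point 0).
n − c = 211 − 3 = 208; sign = (−1)^208 = +1.
The Jacobi symbol (136|211) = +1 (Zolotarev) agrees.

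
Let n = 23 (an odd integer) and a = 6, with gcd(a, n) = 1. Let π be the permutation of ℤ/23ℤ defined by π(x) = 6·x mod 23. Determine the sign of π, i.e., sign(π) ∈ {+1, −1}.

Orbit of 8 under x↦6x: [8, 2, 12, 3, 18, 16, 4]… (length divides ord_23(6)).
Cycle lengths of π_6 on ℤ/23ℤ: [11, 11, 1]; 3 cycles in total.
23 − 3 = 20 transpositions; sign(π) = (−1)^20 = +1.
(6|23)_J = +1 (Zolotarev's lemma cross-check).

+1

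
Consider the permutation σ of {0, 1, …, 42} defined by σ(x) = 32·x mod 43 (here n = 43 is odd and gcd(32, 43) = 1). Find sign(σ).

-1

Trace 21: π^k(21) = [21, 27, 4, 42, 11, 8, 41] for k=0..6.
Cycle lengths of π_32 on ℤ/43ℤ: [14, 14, 14, 1]; 4 cycles in total.
With 4 cycles on 43 points, sign = (−1)^{43−4} = -1.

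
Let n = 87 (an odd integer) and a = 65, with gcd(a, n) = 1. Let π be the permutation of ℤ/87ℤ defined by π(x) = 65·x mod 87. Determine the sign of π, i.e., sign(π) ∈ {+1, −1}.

Start at x=7: 7 → 20 → 82 → 23 → 16 → 83 → 1 → … (one orbit).
π_65 has 10 disjoint cycles with lengths [14, 14, 14, 14, 7, 7, 7, 7, 2, 1] on {0,…,86}.
87 − 10 = 77 transpositions; sign(π) = (−1)^77 = -1.

-1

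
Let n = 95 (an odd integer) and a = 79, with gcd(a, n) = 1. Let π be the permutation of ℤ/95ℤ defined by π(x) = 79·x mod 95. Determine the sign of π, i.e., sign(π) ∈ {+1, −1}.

Trace 69: π^k(69) = [69, 36, 89, 1, 79, 66, 84] for k=0..6.
π_79 has 8 disjoint cycles with lengths [18, 18, 18, 18, 18, 2, 2, 1] on {0,…,94}.
sign(π) = (−1)^{n − #cycles} = (−1)^{95−8} = (−1)^87 = -1.
Check: (79/95) = -1 by Zolotarev.

-1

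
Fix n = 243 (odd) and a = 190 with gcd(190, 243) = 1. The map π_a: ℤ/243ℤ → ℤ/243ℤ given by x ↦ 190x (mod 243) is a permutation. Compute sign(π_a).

+1

Orbit of 217 under x↦190x: [217, 163, 109, 55, 1, 190, 136]… (length divides ord_243(190)).
Decompose π into cycles: lengths [9, 9, 9, 9, 9, 9, 9, 9, 9, 9, 9, 9, 9, 9, 9, 9, 9, 9, 3, 3, 3, 3, 3, 3, 3, 3, 3, 3, 3, 3, 3, 3, 3, 3, 3, 3, 1, 1, 1, 1, 1, 1, 1, 1, 1, 1, 1, 1, 1, 1, 1, 1, 1, 1, 1, 1, 1, 1, 1, 1, 1, 1, 1] (63 cycles, including the fixed point 0).
n − c = 243 − 63 = 180; sign = (−1)^180 = +1.
Zolotarev: (190|243) = +1, matching the cycle-count sign.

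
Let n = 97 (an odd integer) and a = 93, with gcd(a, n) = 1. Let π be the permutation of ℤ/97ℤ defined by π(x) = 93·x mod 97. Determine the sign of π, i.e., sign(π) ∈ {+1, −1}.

+1

Start at x=9: 9 → 61 → 47 → 6 → 73 → 96 → 4 → … (one orbit).
Cycle type of π: 24×4 + 1; total 5 cycles.
97 − 5 = 92 transpositions; sign(π) = (−1)^92 = +1.
(93|97)_J = +1 (Zolotarev's lemma cross-check).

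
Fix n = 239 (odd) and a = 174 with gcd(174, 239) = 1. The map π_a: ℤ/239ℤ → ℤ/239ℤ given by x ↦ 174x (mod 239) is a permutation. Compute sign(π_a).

+1

Orbit of 211 under x↦174x: [211, 147, 5, 153, 93, 169, 9]… (length divides ord_239(174)).
The orbit structure of x ↦ 174x mod 239: 3 orbits of sizes [119, 119, 1].
239 − 3 = 236 transpositions; sign(π) = (−1)^236 = +1.
Via Zolotarev, sign(π_{174}) = (174|239) = +1.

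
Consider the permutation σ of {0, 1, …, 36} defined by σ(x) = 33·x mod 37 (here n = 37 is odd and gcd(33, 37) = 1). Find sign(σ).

Start at x=10: 10 → 34 → 12 → 26 → 7 → 9 → 1 → … (one orbit).
Cycle lengths of π_33 on ℤ/37ℤ: [9, 9, 9, 9, 1]; 5 cycles in total.
37 − 5 = 32 transpositions; sign(π) = (−1)^32 = +1.
Check: (33/37) = +1 by Zolotarev.

+1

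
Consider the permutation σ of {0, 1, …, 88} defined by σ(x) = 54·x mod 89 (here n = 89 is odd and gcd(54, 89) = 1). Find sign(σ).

-1

Trace 75: π^k(75) = [75, 45, 27, 34, 56, 87, 70] for k=0..6.
2 cycles of lengths [88, 1].
2 cycles on 89: each ℓ→(−1)^(ℓ−1), product (−1)^87 = -1.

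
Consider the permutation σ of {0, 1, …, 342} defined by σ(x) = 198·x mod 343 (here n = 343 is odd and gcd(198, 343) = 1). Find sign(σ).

+1

Orbit of 274 under x↦198x: [274, 58, 165, 85, 23, 95, 288]… (length divides ord_343(198)).
Cycle type of π: 147×2 + 21×2 + 3×2 + 1; total 7 cycles.
n − c = 343 − 7 = 336; sign = (−1)^336 = +1.
Check: (198/343) = +1 by Zolotarev.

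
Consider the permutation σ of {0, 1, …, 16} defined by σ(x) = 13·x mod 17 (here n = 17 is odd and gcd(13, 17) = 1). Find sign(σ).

+1

Orbit of 1 under x↦13x: [1, 13, 16, 4]… (length divides ord_17(13)).
5 cycles of lengths [4, 4, 4, 4, 1].
Σ(ℓ_i−1) = 17−5 = 12; sign = (−1)^12 = +1.
Check: (13/17) = +1 by Zolotarev.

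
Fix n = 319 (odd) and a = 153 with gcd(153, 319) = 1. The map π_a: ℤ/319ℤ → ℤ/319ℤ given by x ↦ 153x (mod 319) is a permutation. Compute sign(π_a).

Orbit of 230 under x↦153x: [230, 100, 307, 78, 131, 265, 32]… (length divides ord_319(153)).
The orbit structure of x ↦ 153x mod 319: 17 orbits of sizes [28, 28, 28, 28, 28, 28, 28, 28, 28, 28, 28, 2, 2, 2, 2, 2, 1].
With 17 cycles on 319 points, sign = (−1)^{319−17} = +1.
Check: (153/319) = +1 by Zolotarev.

+1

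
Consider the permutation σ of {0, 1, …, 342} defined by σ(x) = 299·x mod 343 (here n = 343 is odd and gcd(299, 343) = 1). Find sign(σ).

Orbit of 265 under x↦299x: [265, 2, 255, 99, 103, 270, 125]… (length divides ord_343(299)).
Decompose π into cycles: lengths [294, 42, 6, 1] (4 cycles, including the fixed point 0).
Σ(ℓ_i−1) = 343−4 = 339; sign = (−1)^339 = -1.

-1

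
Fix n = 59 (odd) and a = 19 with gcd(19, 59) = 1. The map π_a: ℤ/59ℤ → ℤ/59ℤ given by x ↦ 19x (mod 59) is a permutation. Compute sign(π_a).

+1

Trace 20: π^k(20) = [20, 26, 22, 5, 36, 35, 16] for k=0..6.
Cycle type of π: 29×2 + 1; total 3 cycles.
3 cycles on 59: each ℓ→(−1)^(ℓ−1), product (−1)^56 = +1.
Check: (19/59) = +1 by Zolotarev.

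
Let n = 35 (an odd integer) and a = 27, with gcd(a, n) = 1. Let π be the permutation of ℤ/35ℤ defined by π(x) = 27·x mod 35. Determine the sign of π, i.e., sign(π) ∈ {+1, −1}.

+1

Start at x=1: 1 → 27 → 29 → 13 → 1 (one orbit).
The orbit structure of x ↦ 27x mod 35: 11 orbits of sizes [4, 4, 4, 4, 4, 4, 4, 2, 2, 2, 1].
11 cycles on 35: each ℓ→(−1)^(ℓ−1), product (−1)^24 = +1.
(27|35)_J = +1 (Zolotarev's lemma cross-check).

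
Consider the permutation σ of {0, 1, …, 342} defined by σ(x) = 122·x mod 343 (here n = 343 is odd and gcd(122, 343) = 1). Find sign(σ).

-1

Start at x=277: 277 → 180 → 8 → 290 → 51 → 48 → 25 → … (one orbit).
Decompose π into cycles: lengths [294, 42, 6, 1] (4 cycles, including the fixed point 0).
343 − 4 = 339 transpositions; sign(π) = (−1)^339 = -1.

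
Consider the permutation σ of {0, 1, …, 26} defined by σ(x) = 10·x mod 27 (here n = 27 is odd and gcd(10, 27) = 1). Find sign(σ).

+1

Start at x=10: 10 → 19 → 1 → 10 (one orbit).
15 cycles of lengths [3, 3, 3, 3, 3, 3, 1, 1, 1, 1, 1, 1, 1, 1, 1].
15 cycles on 27: each ℓ→(−1)^(ℓ−1), product (−1)^12 = +1.
Check: (10/27) = +1 by Zolotarev.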